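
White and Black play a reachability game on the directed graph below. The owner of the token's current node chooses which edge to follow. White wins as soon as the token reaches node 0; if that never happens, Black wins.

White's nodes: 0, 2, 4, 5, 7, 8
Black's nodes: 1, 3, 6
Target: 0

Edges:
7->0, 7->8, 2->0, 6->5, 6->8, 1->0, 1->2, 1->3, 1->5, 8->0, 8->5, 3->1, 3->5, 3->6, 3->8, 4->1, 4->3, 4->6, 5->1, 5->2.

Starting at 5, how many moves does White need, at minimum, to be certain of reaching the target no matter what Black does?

2

A0 = {0}
A1: add {2, 7, 8} — 2 (White) has 2→0; 7 (White) has 7→0; 8 (White) has 8→0.
A2: add {5} — 5 (White) has 5→2.
5 enters the attractor at level 2, so White can force the target in 2 moves from there.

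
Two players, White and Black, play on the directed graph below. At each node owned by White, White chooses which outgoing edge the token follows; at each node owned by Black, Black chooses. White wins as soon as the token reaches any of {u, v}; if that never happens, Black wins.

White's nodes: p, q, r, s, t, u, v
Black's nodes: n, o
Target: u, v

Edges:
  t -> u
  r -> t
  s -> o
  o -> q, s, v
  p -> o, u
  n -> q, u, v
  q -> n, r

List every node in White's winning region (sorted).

n, p, q, r, t, u, v

A0 = {u, v}
A1: add {p, t} — p (White) has p→u; t (White) has t→u.
A2: add {r} — r (White) has r→t.
A3: add {q} — q (White) has q→r.
A4: add {n} — n (Black): all of {q, u, v} already in.
A5 = A4; e.g. o (Black) can still go to s. Fixed point.
White's winning region = {n, p, q, r, t, u, v}.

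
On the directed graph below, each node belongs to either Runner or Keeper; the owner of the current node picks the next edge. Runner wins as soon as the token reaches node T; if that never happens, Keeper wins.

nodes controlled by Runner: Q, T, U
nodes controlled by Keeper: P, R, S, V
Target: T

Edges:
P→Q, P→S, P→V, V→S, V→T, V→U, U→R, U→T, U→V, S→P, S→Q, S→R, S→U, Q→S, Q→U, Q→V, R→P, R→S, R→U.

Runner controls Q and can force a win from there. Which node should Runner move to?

A0 = {T}
A1: add {U} — U (Runner) has U→T.
A2: add {Q} — Q (Runner) has Q→U.
A3 = A2; e.g. P (Keeper) can still go to S. Fixed point.
From Q, successor U is in the attractor (rank 1); the other successors S, V are not.

U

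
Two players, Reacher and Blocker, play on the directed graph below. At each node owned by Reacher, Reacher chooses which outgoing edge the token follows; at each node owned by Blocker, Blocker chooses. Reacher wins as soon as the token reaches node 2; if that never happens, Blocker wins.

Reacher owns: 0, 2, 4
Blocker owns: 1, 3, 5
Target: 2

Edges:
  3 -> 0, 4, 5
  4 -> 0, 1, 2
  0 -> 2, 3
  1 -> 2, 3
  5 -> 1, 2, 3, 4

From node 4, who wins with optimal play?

A0 = {2}
A1: add {0, 4} — 0 (Reacher) has 0→2; 4 (Reacher) has 4→2.
A2 = A1; e.g. 1 (Blocker) can still go to 3. Fixed point.
4 ∈ A1, so Reacher can force the target.

Reacher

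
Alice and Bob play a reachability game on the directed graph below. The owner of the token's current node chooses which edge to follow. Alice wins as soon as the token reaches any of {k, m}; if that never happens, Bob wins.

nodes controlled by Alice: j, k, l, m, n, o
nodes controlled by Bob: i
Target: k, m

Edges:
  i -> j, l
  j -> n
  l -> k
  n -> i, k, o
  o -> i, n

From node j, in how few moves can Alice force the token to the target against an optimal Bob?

2

A0 = {k, m}
A1: add {l, n} — l (Alice) has l→k; n (Alice) has n→k.
A2: add {j, o} — j (Alice) has j→n; o (Alice) has o→n.
j enters the attractor at level 2, so Alice can force the target in 2 moves from there.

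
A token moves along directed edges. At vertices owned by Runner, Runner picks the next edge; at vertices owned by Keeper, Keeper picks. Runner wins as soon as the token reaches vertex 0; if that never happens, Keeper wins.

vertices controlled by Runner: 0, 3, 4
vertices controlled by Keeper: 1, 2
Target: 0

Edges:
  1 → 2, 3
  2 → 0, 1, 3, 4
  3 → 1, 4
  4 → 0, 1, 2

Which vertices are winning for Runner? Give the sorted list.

0, 3, 4

A0 = {0}
A1: add {4} — 4 (Runner) has 4→0.
A2: add {3} — 3 (Runner) has 3→4.
A3 = A2; e.g. 1 (Keeper) can still go to 2. Fixed point.
Runner's winning region = {0, 3, 4}.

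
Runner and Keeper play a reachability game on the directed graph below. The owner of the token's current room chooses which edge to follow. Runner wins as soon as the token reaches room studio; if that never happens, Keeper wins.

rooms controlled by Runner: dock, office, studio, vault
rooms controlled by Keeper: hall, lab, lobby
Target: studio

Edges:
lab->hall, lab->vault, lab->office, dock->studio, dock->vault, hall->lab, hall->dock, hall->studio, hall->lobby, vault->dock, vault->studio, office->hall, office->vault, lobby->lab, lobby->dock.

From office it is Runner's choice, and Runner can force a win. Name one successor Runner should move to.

vault

A0 = {studio}
A1: add {dock, vault} — dock (Runner) has dock→studio; vault (Runner) has vault→studio.
A2: add {office} — office (Runner) has office→vault.
A3 = A2; e.g. lab (Keeper) can still go to hall. Fixed point.
From office, successor vault is in the attractor (rank 1); the other successor hall is not.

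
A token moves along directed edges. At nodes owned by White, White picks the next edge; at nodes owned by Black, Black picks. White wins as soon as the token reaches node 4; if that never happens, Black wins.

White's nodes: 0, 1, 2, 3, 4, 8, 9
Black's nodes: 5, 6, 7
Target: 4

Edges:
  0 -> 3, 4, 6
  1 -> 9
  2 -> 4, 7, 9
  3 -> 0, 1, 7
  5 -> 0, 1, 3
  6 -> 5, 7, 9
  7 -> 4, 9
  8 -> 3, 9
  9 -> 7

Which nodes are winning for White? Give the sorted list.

0, 2, 3, 4, 8

A0 = {4}
A1: add {0, 2} — 0 (White) has 0→4; 2 (White) has 2→4.
A2: add {3} — 3 (White) has 3→0.
A3: add {8} — 8 (White) has 8→3.
A4 = A3; e.g. 1 (White) has no edge into A3. Fixed point.
White's winning region = {0, 2, 3, 4, 8}.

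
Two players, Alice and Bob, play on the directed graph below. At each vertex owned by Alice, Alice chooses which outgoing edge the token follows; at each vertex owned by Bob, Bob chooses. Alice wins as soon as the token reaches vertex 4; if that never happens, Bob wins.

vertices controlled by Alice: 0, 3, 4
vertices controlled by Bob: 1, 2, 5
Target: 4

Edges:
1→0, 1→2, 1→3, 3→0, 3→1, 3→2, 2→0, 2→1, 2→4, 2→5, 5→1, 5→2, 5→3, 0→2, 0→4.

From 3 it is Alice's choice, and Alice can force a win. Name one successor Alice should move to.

0

A0 = {4}
A1: add {0} — 0 (Alice) has 0→4.
A2: add {3} — 3 (Alice) has 3→0.
A3 = A2; e.g. 1 (Bob) can still go to 2. Fixed point.
From 3, successor 0 is in the attractor (rank 1); the other successors 1, 2 are not.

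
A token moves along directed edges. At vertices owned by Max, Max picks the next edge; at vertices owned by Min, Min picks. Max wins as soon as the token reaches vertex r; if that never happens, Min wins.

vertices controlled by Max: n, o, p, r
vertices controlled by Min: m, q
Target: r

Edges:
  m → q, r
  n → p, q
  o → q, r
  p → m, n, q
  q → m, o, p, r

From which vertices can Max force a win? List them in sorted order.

o, r

A0 = {r}
A1: add {o} — o (Max) has o→r.
A2 = A1; e.g. m (Min) can still go to q. Fixed point.
Max's winning region = {o, r}.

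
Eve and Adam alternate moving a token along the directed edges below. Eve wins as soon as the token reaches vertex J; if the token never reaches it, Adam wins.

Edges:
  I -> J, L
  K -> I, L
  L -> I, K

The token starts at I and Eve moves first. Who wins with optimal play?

Track states (vertex, player-to-move).
A0 = {(J,Eve), (J,Adam)}
A1: add {(I,Eve)}.
(I,Eve) ∈ A1 ⇒ Eve forces the target.

Eve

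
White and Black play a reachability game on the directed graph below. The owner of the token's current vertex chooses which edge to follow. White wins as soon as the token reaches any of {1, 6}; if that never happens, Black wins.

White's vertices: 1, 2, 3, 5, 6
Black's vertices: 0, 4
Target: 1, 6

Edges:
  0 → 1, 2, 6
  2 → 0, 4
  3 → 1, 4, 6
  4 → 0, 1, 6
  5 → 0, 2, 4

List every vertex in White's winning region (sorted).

A0 = {1, 6}
A1: add {3} — 3 (White) has 3→1.
A2 = A1; e.g. 0 (Black) can still go to 2. Fixed point.
White's winning region = {1, 3, 6}.

1, 3, 6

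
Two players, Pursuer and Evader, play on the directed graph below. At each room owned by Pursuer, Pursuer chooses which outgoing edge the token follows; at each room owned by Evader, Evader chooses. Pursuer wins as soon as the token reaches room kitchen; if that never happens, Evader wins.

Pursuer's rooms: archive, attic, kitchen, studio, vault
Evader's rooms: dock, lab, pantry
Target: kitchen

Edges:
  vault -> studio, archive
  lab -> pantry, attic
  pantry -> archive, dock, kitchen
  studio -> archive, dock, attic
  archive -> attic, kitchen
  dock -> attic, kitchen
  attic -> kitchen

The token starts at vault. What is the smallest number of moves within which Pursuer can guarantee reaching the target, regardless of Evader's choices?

2

A0 = {kitchen}
A1: add {archive, attic} — archive (Pursuer) has archive→kitchen; attic (Pursuer) has attic→kitchen.
A2: add {dock, studio, vault} — vault (Pursuer) has vault→archive; studio (Pursuer) has studio→archive; dock (Evader): all of {attic, kitchen} already in.
vault enters the attractor at level 2, so Pursuer can force the target in 2 moves from there.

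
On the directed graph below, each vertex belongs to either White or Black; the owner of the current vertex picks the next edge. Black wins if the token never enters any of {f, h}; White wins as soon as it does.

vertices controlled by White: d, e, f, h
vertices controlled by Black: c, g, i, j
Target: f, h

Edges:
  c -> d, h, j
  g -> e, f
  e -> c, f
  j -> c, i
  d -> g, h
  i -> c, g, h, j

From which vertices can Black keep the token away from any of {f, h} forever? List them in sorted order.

A0 = {f, h}
A1: add {d, e} — d (White) has d→h; e (White) has e→f.
A2: add {g} — g (Black): all of {e, f} already in.
A3 = A2; e.g. c (Black) can still go to j. Fixed point.
White's attractor = {d, e, f, g, h}; Black avoids the target exactly from the complement.

c, i, j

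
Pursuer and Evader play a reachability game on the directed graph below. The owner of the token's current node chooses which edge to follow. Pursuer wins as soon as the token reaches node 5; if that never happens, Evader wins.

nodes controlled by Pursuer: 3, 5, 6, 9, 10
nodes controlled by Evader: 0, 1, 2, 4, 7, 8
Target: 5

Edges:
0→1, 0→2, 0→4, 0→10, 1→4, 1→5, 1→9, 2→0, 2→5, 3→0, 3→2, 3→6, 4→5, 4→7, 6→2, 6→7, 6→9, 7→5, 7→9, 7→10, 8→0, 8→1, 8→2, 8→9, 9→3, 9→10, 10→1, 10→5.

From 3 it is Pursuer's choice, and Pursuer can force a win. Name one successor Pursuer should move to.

6

A0 = {5}
A1: add {10} — 10 (Pursuer) has 10→5.
A2: add {9} — 9 (Pursuer) has 9→10.
A3: add {6, 7} — 6 (Pursuer) has 6→9; 7 (Evader): all of {5, 9, 10} already in.
A4: add {3, 4} — 3 (Pursuer) has 3→6; 4 (Evader): all of {5, 7} already in.
A5: add {1} — 1 (Evader): all of {4, 5, 9} already in.
A6 = A5; e.g. 0 (Evader) can still go to 2. Fixed point.
From 3, successor 6 is in the attractor (rank 3); the other successors 0, 2 are not.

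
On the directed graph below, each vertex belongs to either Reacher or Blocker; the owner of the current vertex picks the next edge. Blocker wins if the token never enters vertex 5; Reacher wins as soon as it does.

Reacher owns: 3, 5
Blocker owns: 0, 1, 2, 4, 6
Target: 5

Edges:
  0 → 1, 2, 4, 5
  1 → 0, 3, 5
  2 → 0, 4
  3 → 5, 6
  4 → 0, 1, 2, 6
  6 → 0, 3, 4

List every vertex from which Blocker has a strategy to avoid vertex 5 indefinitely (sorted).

0, 1, 2, 4, 6

A0 = {5}
A1: add {3} — 3 (Reacher) has 3→5.
A2 = A1; e.g. 0 (Blocker) can still go to 1. Fixed point.
Reacher's attractor = {3, 5}; Blocker avoids the target exactly from the complement.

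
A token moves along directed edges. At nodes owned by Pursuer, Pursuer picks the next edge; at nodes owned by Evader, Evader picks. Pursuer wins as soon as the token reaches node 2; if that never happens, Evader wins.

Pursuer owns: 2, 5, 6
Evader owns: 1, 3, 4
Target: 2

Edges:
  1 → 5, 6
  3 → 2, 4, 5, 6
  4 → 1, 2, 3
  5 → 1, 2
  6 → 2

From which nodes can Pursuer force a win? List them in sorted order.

A0 = {2}
A1: add {5, 6} — 5 (Pursuer) has 5→2; 6 (Pursuer) has 6→2.
A2: add {1} — 1 (Evader): all of {5, 6} already in.
A3 = A2; e.g. 3 (Evader) can still go to 4. Fixed point.
Pursuer's winning region = {1, 2, 5, 6}.

1, 2, 5, 6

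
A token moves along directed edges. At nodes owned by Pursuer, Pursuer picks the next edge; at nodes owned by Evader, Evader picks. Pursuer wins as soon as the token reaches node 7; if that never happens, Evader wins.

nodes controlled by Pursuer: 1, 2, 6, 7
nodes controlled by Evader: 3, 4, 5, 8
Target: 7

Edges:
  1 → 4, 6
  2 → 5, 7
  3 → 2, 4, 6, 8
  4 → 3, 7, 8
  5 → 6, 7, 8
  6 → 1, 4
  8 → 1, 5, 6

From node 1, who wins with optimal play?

A0 = {7}
A1: add {2} — 2 (Pursuer) has 2→7.
A2 = A1; e.g. 1 (Pursuer) has no edge into A1. Fixed point.
1 never enters the attractor, so Evader can avoid the target forever.

Evader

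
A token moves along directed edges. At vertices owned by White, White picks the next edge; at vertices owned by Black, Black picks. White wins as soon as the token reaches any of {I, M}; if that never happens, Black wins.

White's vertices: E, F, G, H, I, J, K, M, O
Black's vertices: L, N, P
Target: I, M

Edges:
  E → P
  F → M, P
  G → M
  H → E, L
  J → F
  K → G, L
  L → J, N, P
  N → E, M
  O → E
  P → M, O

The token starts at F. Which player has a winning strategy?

A0 = {I, M}
A1: add {F, G} — F (White) has F→M; G (White) has G→M.
F ∈ A1, so White can force the target.

White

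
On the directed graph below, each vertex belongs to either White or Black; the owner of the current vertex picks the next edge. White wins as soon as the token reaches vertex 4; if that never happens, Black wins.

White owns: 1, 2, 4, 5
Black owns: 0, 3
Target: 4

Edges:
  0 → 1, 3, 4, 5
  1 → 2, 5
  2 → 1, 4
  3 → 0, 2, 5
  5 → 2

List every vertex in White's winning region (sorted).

1, 2, 4, 5

A0 = {4}
A1: add {2} — 2 (White) has 2→4.
A2: add {1, 5} — 1 (White) has 1→2; 5 (White) has 5→2.
A3 = A2; e.g. 0 (Black) can still go to 3. Fixed point.
White's winning region = {1, 2, 4, 5}.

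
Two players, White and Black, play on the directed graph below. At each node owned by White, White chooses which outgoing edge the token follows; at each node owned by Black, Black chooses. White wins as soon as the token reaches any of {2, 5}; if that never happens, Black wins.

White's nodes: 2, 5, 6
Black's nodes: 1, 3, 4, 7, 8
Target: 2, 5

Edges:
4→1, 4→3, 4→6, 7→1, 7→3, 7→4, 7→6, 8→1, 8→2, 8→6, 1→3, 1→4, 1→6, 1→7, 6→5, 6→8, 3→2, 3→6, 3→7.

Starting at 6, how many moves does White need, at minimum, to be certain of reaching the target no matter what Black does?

A0 = {2, 5}
A1: add {6} — 6 (White) has 6→5.
A2 = A1; e.g. 1 (Black) can still go to 3. Fixed point.
6 enters the attractor at level 1, so White can force the target in 1 move from there.

1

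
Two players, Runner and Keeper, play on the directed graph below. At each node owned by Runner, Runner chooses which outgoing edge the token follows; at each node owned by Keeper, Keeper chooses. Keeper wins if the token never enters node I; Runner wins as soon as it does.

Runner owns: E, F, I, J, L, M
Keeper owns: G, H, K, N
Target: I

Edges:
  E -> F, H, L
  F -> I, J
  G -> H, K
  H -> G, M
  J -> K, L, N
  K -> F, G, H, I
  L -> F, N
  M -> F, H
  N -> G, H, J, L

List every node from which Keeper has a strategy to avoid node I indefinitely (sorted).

A0 = {I}
A1: add {F} — F (Runner) has F→I.
A2: add {E, L, M} — E (Runner) has E→F; L (Runner) has L→F; M (Runner) has M→F.
A3: add {J} — J (Runner) has J→L.
A4 = A3; e.g. G (Keeper) can still go to H. Fixed point.
Runner's attractor = {E, F, I, J, L, M}; Keeper avoids the target exactly from the complement.

G, H, K, N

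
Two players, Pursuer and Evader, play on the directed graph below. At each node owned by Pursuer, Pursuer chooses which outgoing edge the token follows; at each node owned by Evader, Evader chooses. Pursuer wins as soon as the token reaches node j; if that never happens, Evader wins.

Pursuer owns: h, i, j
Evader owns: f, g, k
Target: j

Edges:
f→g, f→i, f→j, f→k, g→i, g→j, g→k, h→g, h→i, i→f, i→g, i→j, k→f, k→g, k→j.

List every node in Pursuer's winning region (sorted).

h, i, j

A0 = {j}
A1: add {i} — i (Pursuer) has i→j.
A2: add {h} — h (Pursuer) has h→i.
A3 = A2; e.g. f (Evader) can still go to g. Fixed point.
Pursuer's winning region = {h, i, j}.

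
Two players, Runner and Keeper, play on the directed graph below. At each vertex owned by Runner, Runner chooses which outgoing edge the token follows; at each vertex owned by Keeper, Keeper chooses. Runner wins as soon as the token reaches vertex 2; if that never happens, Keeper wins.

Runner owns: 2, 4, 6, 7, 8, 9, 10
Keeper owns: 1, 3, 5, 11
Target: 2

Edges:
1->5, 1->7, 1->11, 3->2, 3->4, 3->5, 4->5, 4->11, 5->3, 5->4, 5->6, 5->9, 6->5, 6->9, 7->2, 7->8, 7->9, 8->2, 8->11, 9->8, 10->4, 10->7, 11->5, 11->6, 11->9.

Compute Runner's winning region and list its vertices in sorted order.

2, 6, 7, 8, 9, 10

A0 = {2}
A1: add {7, 8} — 7 (Runner) has 7→2; 8 (Runner) has 8→2.
A2: add {9, 10} — 9 (Runner) has 9→8; 10 (Runner) has 10→7.
A3: add {6} — 6 (Runner) has 6→9.
A4 = A3; e.g. 1 (Keeper) can still go to 5. Fixed point.
Runner's winning region = {2, 6, 7, 8, 9, 10}.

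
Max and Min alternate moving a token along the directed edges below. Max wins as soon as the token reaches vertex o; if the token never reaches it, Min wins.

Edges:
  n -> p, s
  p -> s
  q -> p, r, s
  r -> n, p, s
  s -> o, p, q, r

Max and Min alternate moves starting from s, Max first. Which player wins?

Track states (vertex, player-to-move).
A0 = {(o,Max), (o,Min)}
A1: add {(s,Max)}.
(s,Max) ∈ A1 ⇒ Max forces the target.

Max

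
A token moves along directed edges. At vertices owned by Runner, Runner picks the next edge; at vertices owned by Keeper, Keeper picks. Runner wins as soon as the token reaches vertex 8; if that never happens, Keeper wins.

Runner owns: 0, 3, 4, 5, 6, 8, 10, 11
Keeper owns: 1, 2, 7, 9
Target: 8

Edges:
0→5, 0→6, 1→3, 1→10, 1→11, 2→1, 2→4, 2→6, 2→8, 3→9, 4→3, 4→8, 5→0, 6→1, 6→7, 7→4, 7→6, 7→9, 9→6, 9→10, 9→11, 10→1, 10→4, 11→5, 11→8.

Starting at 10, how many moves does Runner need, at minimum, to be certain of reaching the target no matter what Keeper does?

A0 = {8}
A1: add {4, 11} — 4 (Runner) has 4→8; 11 (Runner) has 11→8.
A2: add {10} — 10 (Runner) has 10→4.
A3 = A2; e.g. 0 (Runner) has no edge into A2. Fixed point.
10 enters the attractor at level 2, so Runner can force the target in 2 moves from there.

2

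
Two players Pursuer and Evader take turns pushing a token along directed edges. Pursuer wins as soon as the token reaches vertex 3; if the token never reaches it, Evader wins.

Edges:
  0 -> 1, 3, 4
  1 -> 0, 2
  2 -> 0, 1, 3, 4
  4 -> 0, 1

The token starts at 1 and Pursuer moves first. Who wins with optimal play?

Track states (vertex, player-to-move).
A0 = {(3,Pursuer), (3,Evader)}
A1: add {(0,Pursuer), (2,Pursuer)}.
A2: add {(1,Evader)}.
A3: add {(4,Pursuer)}.
A4 = A3; e.g. (0,Evader) stays out. (1,Pursuer) never enters ⇒ Evader avoids the target.

Evader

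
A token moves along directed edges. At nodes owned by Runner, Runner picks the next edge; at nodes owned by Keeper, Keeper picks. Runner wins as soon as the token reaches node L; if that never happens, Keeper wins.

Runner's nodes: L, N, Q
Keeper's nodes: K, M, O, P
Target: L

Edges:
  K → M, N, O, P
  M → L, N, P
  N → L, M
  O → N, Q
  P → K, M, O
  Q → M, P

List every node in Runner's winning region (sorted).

L, N

A0 = {L}
A1: add {N} — N (Runner) has N→L.
A2 = A1; e.g. K (Keeper) can still go to M. Fixed point.
Runner's winning region = {L, N}.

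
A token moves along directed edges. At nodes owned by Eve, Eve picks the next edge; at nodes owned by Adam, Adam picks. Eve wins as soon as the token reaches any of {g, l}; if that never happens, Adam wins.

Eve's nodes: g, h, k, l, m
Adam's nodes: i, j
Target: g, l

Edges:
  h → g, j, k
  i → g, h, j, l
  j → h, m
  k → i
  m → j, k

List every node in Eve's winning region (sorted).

A0 = {g, l}
A1: add {h} — h (Eve) has h→g.
A2 = A1; e.g. i (Adam) can still go to j. Fixed point.
Eve's winning region = {g, h, l}.

g, h, l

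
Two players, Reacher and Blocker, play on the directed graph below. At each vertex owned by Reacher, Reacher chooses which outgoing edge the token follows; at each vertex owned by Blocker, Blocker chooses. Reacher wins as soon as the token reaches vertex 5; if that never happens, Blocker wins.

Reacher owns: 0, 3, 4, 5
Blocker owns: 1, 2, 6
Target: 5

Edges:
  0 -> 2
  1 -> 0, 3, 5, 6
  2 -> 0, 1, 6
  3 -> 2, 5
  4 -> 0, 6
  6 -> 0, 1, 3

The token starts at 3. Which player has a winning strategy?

Reacher

A0 = {5}
A1: add {3} — 3 (Reacher) has 3→5.
A2 = A1; e.g. 0 (Reacher) has no edge into A1. Fixed point.
3 ∈ A1, so Reacher can force the target.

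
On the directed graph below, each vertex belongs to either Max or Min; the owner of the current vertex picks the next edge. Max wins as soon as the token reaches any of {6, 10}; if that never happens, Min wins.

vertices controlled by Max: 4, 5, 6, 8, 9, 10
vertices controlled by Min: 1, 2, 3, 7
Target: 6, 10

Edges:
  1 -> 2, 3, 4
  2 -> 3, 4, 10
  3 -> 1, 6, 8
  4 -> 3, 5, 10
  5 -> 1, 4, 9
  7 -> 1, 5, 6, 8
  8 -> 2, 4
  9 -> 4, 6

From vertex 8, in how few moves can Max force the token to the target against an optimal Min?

2

A0 = {6, 10}
A1: add {4, 9} — 4 (Max) has 4→10; 9 (Max) has 9→6.
A2: add {5, 8} — 5 (Max) has 5→4; 8 (Max) has 8→4.
A3 = A2; e.g. 1 (Min) can still go to 2. Fixed point.
8 enters the attractor at level 2, so Max can force the target in 2 moves from there.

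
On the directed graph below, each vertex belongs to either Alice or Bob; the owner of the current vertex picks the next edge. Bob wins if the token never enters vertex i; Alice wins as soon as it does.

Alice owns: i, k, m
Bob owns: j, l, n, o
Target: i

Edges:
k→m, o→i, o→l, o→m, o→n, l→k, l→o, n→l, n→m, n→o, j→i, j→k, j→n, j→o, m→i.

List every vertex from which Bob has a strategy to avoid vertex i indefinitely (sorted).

j, l, n, o

A0 = {i}
A1: add {m} — m (Alice) has m→i.
A2: add {k} — k (Alice) has k→m.
A3 = A2; e.g. j (Bob) can still go to n. Fixed point.
Alice's attractor = {i, k, m}; Bob avoids the target exactly from the complement.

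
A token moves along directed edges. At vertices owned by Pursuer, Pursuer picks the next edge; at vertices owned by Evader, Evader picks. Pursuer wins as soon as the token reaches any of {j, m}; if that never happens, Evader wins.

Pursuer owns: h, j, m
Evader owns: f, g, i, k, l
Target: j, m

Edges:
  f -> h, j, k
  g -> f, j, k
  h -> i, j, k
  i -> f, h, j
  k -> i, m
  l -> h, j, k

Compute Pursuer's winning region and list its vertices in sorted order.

h, j, m

A0 = {j, m}
A1: add {h} — h (Pursuer) has h→j.
A2 = A1; e.g. f (Evader) can still go to k. Fixed point.
Pursuer's winning region = {h, j, m}.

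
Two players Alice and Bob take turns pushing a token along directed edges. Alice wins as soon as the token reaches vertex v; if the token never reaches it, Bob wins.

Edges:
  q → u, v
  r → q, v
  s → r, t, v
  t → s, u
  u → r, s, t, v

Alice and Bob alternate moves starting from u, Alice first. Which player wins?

Track states (vertex, player-to-move).
A0 = {(v,Alice), (v,Bob)}
A1: add {(q,Alice), (r,Alice), (s,Alice), (u,Alice)}.
(u,Alice) ∈ A1 ⇒ Alice forces the target.

Alice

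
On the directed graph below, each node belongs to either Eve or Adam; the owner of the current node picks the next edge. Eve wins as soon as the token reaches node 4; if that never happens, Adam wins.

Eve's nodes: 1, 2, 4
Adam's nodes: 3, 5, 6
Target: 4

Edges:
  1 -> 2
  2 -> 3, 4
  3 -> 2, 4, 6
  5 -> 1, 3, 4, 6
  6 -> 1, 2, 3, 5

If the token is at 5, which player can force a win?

Adam

A0 = {4}
A1: add {2} — 2 (Eve) has 2→4.
A2: add {1} — 1 (Eve) has 1→2.
A3 = A2; e.g. 3 (Adam) can still go to 6. Fixed point.
5 never enters the attractor, so Adam can avoid the target forever.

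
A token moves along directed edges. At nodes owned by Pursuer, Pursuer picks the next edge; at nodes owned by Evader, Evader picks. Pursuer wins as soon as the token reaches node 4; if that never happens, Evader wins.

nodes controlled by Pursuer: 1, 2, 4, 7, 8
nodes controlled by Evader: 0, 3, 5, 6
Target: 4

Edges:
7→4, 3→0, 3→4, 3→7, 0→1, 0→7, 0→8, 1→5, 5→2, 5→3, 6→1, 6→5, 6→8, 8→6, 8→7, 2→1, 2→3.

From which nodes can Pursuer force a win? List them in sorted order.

4, 7, 8

A0 = {4}
A1: add {7} — 7 (Pursuer) has 7→4.
A2: add {8} — 8 (Pursuer) has 8→7.
A3 = A2; e.g. 0 (Evader) can still go to 1. Fixed point.
Pursuer's winning region = {4, 7, 8}.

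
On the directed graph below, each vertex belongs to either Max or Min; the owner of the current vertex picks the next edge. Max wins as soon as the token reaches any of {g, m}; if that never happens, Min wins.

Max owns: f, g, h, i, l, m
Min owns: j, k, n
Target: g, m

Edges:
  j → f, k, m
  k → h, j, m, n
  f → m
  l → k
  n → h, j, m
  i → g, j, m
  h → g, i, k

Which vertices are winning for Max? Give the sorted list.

A0 = {g, m}
A1: add {f, h, i} — f (Max) has f→m; h (Max) has h→g; i (Max) has i→g.
A2 = A1; e.g. j (Min) can still go to k. Fixed point.
Max's winning region = {f, g, h, i, m}.

f, g, h, i, m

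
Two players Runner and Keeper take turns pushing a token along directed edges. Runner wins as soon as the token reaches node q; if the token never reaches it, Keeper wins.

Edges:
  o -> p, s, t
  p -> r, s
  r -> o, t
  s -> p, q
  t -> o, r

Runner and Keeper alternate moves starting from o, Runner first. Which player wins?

Track states (vertex, player-to-move).
A0 = {(q,Runner), (q,Keeper)}
A1: add {(s,Runner)}.
A2 = A1; e.g. (o,Runner) stays out. (o,Runner) never enters ⇒ Keeper avoids the target.

Keeper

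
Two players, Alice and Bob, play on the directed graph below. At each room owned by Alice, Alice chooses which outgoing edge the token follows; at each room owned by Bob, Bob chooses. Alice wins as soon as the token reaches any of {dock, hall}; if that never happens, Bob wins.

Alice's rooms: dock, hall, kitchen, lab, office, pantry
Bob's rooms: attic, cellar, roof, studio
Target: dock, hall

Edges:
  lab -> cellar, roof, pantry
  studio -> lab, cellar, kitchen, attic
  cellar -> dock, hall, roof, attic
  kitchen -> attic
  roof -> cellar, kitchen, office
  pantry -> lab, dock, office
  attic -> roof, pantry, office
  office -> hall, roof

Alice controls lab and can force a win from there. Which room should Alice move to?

pantry

A0 = {dock, hall}
A1: add {office, pantry} — pantry (Alice) has pantry→dock; office (Alice) has office→hall.
A2: add {lab} — lab (Alice) has lab→pantry.
A3 = A2; e.g. studio (Bob) can still go to cellar. Fixed point.
From lab, successor pantry is in the attractor (rank 1); the other successors cellar, roof are not.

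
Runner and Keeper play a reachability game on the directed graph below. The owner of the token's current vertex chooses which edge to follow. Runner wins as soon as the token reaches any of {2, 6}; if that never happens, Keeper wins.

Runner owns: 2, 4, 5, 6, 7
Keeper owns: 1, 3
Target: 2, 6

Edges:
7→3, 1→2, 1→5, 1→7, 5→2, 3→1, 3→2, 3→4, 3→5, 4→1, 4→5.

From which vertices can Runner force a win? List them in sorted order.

A0 = {2, 6}
A1: add {5} — 5 (Runner) has 5→2.
A2: add {4} — 4 (Runner) has 4→5.
A3 = A2; e.g. 1 (Keeper) can still go to 7. Fixed point.
Runner's winning region = {2, 4, 5, 6}.

2, 4, 5, 6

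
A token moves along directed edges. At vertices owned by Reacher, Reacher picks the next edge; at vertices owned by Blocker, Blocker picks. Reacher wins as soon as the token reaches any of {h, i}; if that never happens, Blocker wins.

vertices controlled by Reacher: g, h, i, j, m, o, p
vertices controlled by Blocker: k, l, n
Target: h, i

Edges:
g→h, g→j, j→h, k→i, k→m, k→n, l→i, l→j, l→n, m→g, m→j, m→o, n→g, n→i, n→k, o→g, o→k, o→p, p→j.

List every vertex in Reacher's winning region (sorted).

A0 = {h, i}
A1: add {g, j} — g (Reacher) has g→h; j (Reacher) has j→h.
A2: add {m, o, p} — m (Reacher) has m→g; o (Reacher) has o→g; p (Reacher) has p→j.
A3 = A2; e.g. k (Blocker) can still go to n. Fixed point.
Reacher's winning region = {g, h, i, j, m, o, p}.

g, h, i, j, m, o, p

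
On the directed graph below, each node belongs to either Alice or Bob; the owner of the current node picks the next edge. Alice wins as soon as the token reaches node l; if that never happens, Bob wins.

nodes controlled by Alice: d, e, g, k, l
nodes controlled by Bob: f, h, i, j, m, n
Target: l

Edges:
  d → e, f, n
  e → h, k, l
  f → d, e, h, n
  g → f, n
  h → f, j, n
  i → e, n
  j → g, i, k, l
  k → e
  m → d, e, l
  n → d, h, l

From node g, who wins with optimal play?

Bob

A0 = {l}
A1: add {e} — e (Alice) has e→l.
A2: add {d, k} — d (Alice) has d→e; k (Alice) has k→e.
A3: add {m} — m (Bob): all of {d, e, l} already in.
A4 = A3; e.g. f (Bob) can still go to h. Fixed point.
g never enters the attractor, so Bob can avoid the target forever.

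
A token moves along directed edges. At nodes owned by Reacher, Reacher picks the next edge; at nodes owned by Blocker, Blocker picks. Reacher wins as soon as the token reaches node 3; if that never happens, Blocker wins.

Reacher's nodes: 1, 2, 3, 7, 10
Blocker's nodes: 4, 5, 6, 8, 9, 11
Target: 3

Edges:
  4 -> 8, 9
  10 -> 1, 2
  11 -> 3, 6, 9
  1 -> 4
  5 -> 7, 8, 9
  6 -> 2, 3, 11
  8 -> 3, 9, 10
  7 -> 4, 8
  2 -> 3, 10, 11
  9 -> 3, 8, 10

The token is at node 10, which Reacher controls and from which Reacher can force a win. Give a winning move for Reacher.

A0 = {3}
A1: add {2} — 2 (Reacher) has 2→3.
A2: add {10} — 10 (Reacher) has 10→2.
A3 = A2; e.g. 1 (Reacher) has no edge into A2. Fixed point.
From 10, successor 2 is in the attractor (rank 1); the other successor 1 is not.

2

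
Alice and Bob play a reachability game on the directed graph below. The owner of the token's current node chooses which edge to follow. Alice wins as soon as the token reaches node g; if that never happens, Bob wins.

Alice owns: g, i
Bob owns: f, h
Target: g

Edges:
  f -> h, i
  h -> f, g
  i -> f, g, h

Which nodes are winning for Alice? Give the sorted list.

g, i

A0 = {g}
A1: add {i} — i (Alice) has i→g.
A2 = A1; e.g. f (Bob) can still go to h. Fixed point.
Alice's winning region = {g, i}.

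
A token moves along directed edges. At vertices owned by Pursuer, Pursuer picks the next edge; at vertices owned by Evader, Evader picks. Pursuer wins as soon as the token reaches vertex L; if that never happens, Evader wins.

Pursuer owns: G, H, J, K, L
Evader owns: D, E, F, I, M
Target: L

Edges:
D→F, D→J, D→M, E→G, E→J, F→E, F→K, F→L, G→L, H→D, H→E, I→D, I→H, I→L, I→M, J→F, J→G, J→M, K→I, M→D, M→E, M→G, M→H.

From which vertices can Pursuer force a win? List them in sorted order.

E, G, H, J, L

A0 = {L}
A1: add {G} — G (Pursuer) has G→L.
A2: add {J} — J (Pursuer) has J→G.
A3: add {E} — E (Evader): all of {G, J} already in.
A4: add {H} — H (Pursuer) has H→E.
A5 = A4; e.g. D (Evader) can still go to F. Fixed point.
Pursuer's winning region = {E, G, H, J, L}.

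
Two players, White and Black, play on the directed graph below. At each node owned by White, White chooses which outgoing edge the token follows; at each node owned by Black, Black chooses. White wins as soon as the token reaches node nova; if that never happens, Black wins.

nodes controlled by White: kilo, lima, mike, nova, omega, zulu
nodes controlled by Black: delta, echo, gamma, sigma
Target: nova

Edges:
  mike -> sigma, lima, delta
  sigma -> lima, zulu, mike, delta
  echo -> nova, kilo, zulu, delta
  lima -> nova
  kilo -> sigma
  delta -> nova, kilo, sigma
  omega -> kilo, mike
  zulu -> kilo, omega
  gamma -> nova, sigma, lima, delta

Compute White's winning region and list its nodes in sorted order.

lima, mike, nova, omega, zulu

A0 = {nova}
A1: add {lima} — lima (White) has lima→nova.
A2: add {mike} — mike (White) has mike→lima.
A3: add {omega} — omega (White) has omega→mike.
A4: add {zulu} — zulu (White) has zulu→omega.
A5 = A4; e.g. gamma (Black) can still go to sigma. Fixed point.
White's winning region = {lima, mike, nova, omega, zulu}.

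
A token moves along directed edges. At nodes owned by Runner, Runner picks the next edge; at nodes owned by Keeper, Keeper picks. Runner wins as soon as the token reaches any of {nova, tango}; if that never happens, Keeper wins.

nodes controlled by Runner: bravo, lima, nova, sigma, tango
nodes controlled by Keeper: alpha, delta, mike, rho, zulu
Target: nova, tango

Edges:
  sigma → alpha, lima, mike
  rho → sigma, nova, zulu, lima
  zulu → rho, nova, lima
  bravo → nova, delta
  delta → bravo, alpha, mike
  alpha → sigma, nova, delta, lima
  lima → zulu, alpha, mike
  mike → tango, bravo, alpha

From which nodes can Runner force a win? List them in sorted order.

A0 = {nova, tango}
A1: add {bravo} — bravo (Runner) has bravo→nova.
A2 = A1; e.g. sigma (Runner) has no edge into A1. Fixed point.
Runner's winning region = {bravo, nova, tango}.

bravo, nova, tango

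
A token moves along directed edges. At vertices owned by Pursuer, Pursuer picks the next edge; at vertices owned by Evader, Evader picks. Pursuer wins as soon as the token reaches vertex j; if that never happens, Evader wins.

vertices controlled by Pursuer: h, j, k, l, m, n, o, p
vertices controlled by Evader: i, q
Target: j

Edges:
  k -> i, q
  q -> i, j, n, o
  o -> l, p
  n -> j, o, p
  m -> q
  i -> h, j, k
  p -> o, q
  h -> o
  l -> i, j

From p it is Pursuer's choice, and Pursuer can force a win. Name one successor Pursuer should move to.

A0 = {j}
A1: add {l, n} — l (Pursuer) has l→j; n (Pursuer) has n→j.
A2: add {o} — o (Pursuer) has o→l.
A3: add {h, p} — h (Pursuer) has h→o; p (Pursuer) has p→o.
A4 = A3; e.g. i (Evader) can still go to k. Fixed point.
From p, successor o is in the attractor (rank 2); the other successor q is not.

o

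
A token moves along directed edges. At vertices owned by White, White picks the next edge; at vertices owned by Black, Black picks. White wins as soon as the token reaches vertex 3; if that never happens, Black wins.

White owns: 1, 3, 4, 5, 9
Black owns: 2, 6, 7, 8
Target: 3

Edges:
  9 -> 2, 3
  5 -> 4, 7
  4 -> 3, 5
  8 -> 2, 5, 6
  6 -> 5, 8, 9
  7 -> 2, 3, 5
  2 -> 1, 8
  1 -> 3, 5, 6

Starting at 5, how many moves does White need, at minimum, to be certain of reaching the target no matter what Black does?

2

A0 = {3}
A1: add {1, 4, 9} — 1 (White) has 1→3; 4 (White) has 4→3; 9 (White) has 9→3.
A2: add {5} — 5 (White) has 5→4.
A3 = A2; e.g. 2 (Black) can still go to 8. Fixed point.
5 enters the attractor at level 2, so White can force the target in 2 moves from there.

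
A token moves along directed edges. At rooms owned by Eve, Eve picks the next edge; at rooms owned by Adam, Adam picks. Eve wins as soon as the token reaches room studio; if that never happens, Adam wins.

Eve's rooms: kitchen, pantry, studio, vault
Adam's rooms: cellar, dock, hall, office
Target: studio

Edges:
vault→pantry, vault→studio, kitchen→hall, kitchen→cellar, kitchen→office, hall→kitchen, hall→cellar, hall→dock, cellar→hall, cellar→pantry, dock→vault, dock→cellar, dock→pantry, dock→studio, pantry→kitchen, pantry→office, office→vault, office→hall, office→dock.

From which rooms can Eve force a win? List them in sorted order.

A0 = {studio}
A1: add {vault} — vault (Eve) has vault→studio.
A2 = A1; e.g. kitchen (Eve) has no edge into A1. Fixed point.
Eve's winning region = {studio, vault}.

studio, vault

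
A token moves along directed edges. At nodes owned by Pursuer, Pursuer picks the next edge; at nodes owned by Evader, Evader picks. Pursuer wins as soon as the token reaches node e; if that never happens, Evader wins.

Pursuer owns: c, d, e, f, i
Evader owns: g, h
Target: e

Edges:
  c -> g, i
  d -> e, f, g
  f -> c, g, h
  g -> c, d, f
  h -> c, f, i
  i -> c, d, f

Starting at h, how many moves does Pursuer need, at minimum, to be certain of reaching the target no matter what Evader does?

A0 = {e}
A1: add {d} — d (Pursuer) has d→e.
A2: add {i} — i (Pursuer) has i→d.
A3: add {c} — c (Pursuer) has c→i.
A4: add {f} — f (Pursuer) has f→c.
A5: add {g, h} — g (Evader): all of {c, d, f} already in; h (Evader): all of {c, f, i} already in.
A5 = all vertices. Fixed point.
h enters the attractor at level 5, so Pursuer can force the target in 5 moves from there.

5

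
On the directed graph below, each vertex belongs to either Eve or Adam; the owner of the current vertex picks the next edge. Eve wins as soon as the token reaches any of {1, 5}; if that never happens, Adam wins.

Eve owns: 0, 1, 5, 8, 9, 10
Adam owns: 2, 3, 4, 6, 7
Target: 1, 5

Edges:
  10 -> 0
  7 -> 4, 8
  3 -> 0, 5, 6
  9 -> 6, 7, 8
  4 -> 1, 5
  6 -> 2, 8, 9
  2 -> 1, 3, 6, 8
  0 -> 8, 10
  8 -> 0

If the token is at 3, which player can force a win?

Adam

A0 = {1, 5}
A1: add {4} — 4 (Adam): all of {1, 5} already in.
A2 = A1; e.g. 0 (Eve) has no edge into A1. Fixed point.
3 never enters the attractor, so Adam can avoid the target forever.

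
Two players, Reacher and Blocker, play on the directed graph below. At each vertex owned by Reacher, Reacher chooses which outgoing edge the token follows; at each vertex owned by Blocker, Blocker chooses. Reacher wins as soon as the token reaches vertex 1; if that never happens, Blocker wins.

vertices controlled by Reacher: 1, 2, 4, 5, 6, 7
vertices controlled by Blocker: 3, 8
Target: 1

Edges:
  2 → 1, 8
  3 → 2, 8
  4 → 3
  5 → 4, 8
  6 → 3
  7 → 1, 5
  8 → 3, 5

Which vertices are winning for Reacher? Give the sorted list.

A0 = {1}
A1: add {2, 7} — 2 (Reacher) has 2→1; 7 (Reacher) has 7→1.
A2 = A1; e.g. 3 (Blocker) can still go to 8. Fixed point.
Reacher's winning region = {1, 2, 7}.

1, 2, 7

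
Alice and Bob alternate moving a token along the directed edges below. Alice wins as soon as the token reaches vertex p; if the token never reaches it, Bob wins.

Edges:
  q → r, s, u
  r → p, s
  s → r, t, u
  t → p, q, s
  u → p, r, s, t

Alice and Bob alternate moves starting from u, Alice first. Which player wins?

Track states (vertex, player-to-move).
A0 = {(p,Alice), (p,Bob)}
A1: add {(r,Alice), (t,Alice), (u,Alice)}.
(u,Alice) ∈ A1 ⇒ Alice forces the target.

Alice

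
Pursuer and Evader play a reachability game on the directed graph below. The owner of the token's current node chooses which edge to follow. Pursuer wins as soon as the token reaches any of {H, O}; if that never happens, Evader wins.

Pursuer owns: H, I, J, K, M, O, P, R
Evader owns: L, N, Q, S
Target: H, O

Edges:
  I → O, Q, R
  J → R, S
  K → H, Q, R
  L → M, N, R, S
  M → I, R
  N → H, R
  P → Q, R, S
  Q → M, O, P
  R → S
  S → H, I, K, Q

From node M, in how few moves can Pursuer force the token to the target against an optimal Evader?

2

A0 = {H, O}
A1: add {I, K} — I (Pursuer) has I→O; K (Pursuer) has K→H.
A2: add {M} — M (Pursuer) has M→I.
A3 = A2; e.g. J (Pursuer) has no edge into A2. Fixed point.
M enters the attractor at level 2, so Pursuer can force the target in 2 moves from there.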